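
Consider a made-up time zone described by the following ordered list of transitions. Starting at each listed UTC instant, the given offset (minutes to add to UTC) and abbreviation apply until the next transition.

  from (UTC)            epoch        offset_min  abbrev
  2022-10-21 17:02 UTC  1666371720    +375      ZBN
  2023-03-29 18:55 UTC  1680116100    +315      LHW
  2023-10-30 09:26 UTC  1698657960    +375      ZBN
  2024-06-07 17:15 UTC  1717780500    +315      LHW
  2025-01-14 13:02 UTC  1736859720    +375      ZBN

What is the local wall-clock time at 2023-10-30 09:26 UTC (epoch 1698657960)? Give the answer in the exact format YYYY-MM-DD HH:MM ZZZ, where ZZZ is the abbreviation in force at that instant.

2023-10-30 15:41 ZBN

Query: 2023-10-30 09:26 UTC
Rule 3/5 (ZBN, +06:15): 2023-10-30 09:26 UTC ≤ query < 2024-06-07 17:15 UTC
9·60 + 26 + 375 = 941 min
941 = 0·1440 + 941; 941 = 15·60 + 41 → 15:41, same day
→ 2023-10-30 15:41 ZBN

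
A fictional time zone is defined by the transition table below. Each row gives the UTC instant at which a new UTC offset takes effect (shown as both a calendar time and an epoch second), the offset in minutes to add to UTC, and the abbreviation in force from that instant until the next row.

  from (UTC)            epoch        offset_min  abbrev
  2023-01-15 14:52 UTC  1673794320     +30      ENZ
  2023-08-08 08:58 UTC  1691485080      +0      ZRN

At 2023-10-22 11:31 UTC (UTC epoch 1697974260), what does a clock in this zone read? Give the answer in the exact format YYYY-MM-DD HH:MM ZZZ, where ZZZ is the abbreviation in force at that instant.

2023-10-22 11:31 ZRN

Query: 2023-10-22 11:31 UTC
Rule 2/2 (ZRN, +00:00): 2023-08-08 08:58 UTC ≤ query < +∞
11·60 + 31 + 0 = 691 min
691 = 0·1440 + 691; 691 = 11·60 + 31 → 11:31, same day
→ 2023-10-22 11:31 ZRN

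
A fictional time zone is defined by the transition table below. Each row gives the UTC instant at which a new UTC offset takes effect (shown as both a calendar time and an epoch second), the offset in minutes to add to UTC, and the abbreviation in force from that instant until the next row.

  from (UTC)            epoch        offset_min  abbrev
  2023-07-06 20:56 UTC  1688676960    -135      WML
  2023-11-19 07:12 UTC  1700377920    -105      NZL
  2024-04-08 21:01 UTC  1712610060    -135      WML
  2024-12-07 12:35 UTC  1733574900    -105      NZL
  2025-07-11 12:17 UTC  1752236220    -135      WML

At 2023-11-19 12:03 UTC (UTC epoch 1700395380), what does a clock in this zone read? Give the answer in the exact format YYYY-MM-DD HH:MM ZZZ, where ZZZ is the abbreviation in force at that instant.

2023-11-19 10:18 NZL

Query: 2023-11-19 12:03 UTC
Rule 2/5 (NZL, -01:45): 2023-11-19 07:12 UTC ≤ query < 2024-04-08 21:01 UTC
12·60 + 3 - 105 = 618 min
618 = 0·1440 + 618; 618 = 10·60 + 18 → 10:18, same day
→ 2023-11-19 10:18 NZL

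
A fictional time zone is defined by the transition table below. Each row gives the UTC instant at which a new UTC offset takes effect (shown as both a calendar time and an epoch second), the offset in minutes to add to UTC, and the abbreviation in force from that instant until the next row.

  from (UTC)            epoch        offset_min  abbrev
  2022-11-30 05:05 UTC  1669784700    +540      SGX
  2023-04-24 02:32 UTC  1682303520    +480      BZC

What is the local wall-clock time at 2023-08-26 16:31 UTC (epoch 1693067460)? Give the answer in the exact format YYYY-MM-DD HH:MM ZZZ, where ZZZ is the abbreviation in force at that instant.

Query: 2023-08-26 16:31 UTC
Rule 2/2 (BZC, +08:00): 2023-04-24 02:32 UTC ≤ query < +∞
16·60 + 31 + 480 = 1471 min
1471 = 1·1440 + 31; 31 = 0·60 + 31 → 00:31, 2023-08-26 + 1 day = 2023-08-27
→ 2023-08-27 00:31 BZC

2023-08-27 00:31 BZC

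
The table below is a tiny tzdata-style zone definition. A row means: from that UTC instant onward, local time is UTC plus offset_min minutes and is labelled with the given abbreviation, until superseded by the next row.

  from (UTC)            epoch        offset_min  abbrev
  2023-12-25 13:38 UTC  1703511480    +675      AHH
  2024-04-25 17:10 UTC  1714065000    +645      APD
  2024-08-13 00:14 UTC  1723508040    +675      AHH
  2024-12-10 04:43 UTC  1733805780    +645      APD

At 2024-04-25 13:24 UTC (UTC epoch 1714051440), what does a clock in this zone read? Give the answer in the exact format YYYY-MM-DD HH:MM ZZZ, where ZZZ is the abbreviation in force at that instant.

2024-04-26 00:39 AHH

Query: 2024-04-25 13:24 UTC
Rule 1/4 (AHH, +11:15): 2023-12-25 13:38 UTC ≤ query < 2024-04-25 17:10 UTC
13·60 + 24 + 675 = 1479 min
1479 = 1·1440 + 39; 39 = 0·60 + 39 → 00:39, 2024-04-25 + 1 day = 2024-04-26
→ 2024-04-26 00:39 AHH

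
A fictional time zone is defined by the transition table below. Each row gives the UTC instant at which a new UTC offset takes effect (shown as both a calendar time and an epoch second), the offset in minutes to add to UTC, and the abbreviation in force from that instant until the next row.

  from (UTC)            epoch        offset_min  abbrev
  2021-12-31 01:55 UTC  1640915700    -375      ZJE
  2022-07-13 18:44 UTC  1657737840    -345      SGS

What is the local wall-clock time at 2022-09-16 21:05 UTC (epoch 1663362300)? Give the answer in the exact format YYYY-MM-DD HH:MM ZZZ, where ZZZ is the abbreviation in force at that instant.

Query: 2022-09-16 21:05 UTC
Rule 2/2 (SGS, -05:45): 2022-07-13 18:44 UTC ≤ query < +∞
21·60 + 5 - 345 = 920 min
920 = 0·1440 + 920; 920 = 15·60 + 20 → 15:20, same day
→ 2022-09-16 15:20 SGS

2022-09-16 15:20 SGS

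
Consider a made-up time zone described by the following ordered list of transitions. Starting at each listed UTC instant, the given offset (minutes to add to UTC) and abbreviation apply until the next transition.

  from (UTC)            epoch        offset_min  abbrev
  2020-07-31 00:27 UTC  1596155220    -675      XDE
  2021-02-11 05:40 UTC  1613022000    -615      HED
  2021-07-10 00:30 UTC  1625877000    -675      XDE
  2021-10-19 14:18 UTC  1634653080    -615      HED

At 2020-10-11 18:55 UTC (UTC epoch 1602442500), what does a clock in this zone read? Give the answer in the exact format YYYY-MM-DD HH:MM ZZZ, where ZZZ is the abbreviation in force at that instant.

2020-10-11 07:40 XDE

Query: 2020-10-11 18:55 UTC
Rule 1/4 (XDE, -11:15): 2020-07-31 00:27 UTC ≤ query < 2021-02-11 05:40 UTC
18·60 + 55 - 675 = 460 min
460 = 0·1440 + 460; 460 = 7·60 + 40 → 07:40, same day
→ 2020-10-11 07:40 XDE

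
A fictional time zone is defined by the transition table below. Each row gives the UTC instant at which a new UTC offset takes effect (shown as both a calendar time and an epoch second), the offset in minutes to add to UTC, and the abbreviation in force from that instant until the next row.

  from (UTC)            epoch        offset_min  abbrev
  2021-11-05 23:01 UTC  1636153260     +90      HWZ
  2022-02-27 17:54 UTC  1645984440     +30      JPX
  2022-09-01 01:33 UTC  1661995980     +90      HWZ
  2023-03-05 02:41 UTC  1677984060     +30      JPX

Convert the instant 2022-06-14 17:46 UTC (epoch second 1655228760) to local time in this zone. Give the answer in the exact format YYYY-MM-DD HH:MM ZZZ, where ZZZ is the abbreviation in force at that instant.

2022-06-14 18:16 JPX

Query: 2022-06-14 17:46 UTC
Rule 2/4 (JPX, +00:30): 2022-02-27 17:54 UTC ≤ query < 2022-09-01 01:33 UTC
17·60 + 46 + 30 = 1096 min
1096 = 0·1440 + 1096; 1096 = 18·60 + 16 → 18:16, same day
→ 2022-06-14 18:16 JPX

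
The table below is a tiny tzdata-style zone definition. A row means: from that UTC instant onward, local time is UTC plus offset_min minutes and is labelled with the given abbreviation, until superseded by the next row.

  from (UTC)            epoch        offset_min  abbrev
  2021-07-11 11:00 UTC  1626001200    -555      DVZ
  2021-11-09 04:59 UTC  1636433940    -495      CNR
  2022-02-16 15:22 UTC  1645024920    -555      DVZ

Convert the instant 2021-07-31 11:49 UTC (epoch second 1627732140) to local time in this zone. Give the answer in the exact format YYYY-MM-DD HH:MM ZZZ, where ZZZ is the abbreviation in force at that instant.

Query: 2021-07-31 11:49 UTC
Rule 1/3 (DVZ, -09:15): 2021-07-11 11:00 UTC ≤ query < 2021-11-09 04:59 UTC
11·60 + 49 - 555 = 154 min
154 = 0·1440 + 154; 154 = 2·60 + 34 → 02:34, same day
→ 2021-07-31 02:34 DVZ

2021-07-31 02:34 DVZ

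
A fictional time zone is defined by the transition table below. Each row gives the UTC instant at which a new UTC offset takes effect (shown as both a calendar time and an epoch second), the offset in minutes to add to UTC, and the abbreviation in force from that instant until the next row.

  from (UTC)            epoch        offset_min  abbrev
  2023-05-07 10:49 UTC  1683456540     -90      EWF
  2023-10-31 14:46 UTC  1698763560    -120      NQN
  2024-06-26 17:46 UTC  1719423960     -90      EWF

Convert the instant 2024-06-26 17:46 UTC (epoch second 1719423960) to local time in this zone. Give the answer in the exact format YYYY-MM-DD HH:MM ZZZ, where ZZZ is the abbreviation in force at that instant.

2024-06-26 16:16 EWF

Query: 2024-06-26 17:46 UTC
Rule 3/3 (EWF, -01:30): 2024-06-26 17:46 UTC ≤ query < +∞
17·60 + 46 - 90 = 976 min
976 = 0·1440 + 976; 976 = 16·60 + 16 → 16:16, same day
→ 2024-06-26 16:16 EWF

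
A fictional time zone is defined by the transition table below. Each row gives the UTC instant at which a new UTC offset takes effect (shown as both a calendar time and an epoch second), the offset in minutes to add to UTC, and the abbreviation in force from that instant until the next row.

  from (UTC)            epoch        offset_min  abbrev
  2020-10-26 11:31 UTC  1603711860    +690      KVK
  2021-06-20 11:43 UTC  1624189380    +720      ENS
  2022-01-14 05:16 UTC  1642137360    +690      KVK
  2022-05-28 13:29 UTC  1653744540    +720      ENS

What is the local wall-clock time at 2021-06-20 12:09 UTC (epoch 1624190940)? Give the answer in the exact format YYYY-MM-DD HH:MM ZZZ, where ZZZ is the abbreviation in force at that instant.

2021-06-21 00:09 ENS

Query: 2021-06-20 12:09 UTC
Rule 2/4 (ENS, +12:00): 2021-06-20 11:43 UTC ≤ query < 2022-01-14 05:16 UTC
12·60 + 9 + 720 = 1449 min
1449 = 1·1440 + 9; 9 = 0·60 + 9 → 00:09, 2021-06-20 + 1 day = 2021-06-21
→ 2021-06-21 00:09 ENS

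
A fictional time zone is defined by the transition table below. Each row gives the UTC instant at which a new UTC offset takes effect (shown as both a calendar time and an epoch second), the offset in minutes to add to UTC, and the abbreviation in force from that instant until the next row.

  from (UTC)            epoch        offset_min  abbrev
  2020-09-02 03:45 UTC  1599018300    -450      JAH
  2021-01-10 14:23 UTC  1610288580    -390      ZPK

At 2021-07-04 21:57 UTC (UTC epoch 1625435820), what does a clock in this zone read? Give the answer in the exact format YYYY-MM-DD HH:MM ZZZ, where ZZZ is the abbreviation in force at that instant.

Query: 2021-07-04 21:57 UTC
Rule 2/2 (ZPK, -06:30): 2021-01-10 14:23 UTC ≤ query < +∞
21·60 + 57 - 390 = 927 min
927 = 0·1440 + 927; 927 = 15·60 + 27 → 15:27, same day
→ 2021-07-04 15:27 ZPK

2021-07-04 15:27 ZPK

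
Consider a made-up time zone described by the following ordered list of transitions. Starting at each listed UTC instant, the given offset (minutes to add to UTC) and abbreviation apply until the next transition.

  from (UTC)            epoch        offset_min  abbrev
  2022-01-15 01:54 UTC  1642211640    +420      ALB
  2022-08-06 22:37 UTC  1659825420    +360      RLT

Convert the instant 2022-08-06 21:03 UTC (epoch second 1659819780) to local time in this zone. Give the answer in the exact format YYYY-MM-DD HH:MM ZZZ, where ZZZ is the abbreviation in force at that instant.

Query: 2022-08-06 21:03 UTC
Rule 1/2 (ALB, +07:00): 2022-01-15 01:54 UTC ≤ query < 2022-08-06 22:37 UTC
21·60 + 3 + 420 = 1683 min
1683 = 1·1440 + 243; 243 = 4·60 + 3 → 04:03, 2022-08-06 + 1 day = 2022-08-07
→ 2022-08-07 04:03 ALB

2022-08-07 04:03 ALB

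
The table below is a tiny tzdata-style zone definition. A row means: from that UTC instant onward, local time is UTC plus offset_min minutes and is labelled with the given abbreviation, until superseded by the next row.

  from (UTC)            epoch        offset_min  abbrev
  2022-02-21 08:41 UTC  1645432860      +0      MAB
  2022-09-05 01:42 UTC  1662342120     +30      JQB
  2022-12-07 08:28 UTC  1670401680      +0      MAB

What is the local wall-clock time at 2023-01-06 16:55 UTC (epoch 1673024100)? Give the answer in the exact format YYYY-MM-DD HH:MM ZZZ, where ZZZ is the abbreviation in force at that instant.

2023-01-06 16:55 MAB

Query: 2023-01-06 16:55 UTC
Rule 3/3 (MAB, +00:00): 2022-12-07 08:28 UTC ≤ query < +∞
16·60 + 55 + 0 = 1015 min
1015 = 0·1440 + 1015; 1015 = 16·60 + 55 → 16:55, same day
→ 2023-01-06 16:55 MAB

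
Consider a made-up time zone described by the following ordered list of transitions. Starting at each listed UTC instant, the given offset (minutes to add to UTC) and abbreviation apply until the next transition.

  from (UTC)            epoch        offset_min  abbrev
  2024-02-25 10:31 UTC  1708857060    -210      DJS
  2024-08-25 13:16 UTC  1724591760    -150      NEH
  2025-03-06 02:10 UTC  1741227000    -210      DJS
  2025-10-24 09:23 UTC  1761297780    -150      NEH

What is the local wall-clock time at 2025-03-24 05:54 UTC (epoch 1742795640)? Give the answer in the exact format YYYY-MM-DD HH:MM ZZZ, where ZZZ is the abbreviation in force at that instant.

2025-03-24 02:24 DJS

Query: 2025-03-24 05:54 UTC
Rule 3/4 (DJS, -03:30): 2025-03-06 02:10 UTC ≤ query < 2025-10-24 09:23 UTC
5·60 + 54 - 210 = 144 min
144 = 0·1440 + 144; 144 = 2·60 + 24 → 02:24, same day
→ 2025-03-24 02:24 DJS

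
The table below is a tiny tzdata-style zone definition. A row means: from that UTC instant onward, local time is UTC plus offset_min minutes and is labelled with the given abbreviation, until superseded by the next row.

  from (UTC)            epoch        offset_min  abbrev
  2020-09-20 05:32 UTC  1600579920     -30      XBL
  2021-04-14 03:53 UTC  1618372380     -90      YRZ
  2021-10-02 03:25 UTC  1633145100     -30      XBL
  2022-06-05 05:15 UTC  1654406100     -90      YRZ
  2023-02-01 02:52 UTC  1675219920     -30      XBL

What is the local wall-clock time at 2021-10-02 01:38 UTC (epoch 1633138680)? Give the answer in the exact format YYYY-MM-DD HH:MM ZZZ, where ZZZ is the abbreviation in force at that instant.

2021-10-02 00:08 YRZ

Query: 2021-10-02 01:38 UTC
Rule 2/5 (YRZ, -01:30): 2021-04-14 03:53 UTC ≤ query < 2021-10-02 03:25 UTC
1·60 + 38 - 90 = 8 min
8 = 0·1440 + 8; 8 = 0·60 + 8 → 00:08, same day
→ 2021-10-02 00:08 YRZ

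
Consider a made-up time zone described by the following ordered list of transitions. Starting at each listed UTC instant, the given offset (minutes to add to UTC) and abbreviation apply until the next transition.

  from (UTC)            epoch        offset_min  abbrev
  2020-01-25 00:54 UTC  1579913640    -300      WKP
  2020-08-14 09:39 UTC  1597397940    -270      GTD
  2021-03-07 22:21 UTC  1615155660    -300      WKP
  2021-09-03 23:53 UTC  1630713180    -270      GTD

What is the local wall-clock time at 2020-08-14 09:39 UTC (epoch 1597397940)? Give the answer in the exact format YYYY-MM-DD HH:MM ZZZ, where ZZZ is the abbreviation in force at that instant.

2020-08-14 05:09 GTD

Query: 2020-08-14 09:39 UTC
Rule 2/4 (GTD, -04:30): 2020-08-14 09:39 UTC ≤ query < 2021-03-07 22:21 UTC
9·60 + 39 - 270 = 309 min
309 = 0·1440 + 309; 309 = 5·60 + 9 → 05:09, same day
→ 2020-08-14 05:09 GTD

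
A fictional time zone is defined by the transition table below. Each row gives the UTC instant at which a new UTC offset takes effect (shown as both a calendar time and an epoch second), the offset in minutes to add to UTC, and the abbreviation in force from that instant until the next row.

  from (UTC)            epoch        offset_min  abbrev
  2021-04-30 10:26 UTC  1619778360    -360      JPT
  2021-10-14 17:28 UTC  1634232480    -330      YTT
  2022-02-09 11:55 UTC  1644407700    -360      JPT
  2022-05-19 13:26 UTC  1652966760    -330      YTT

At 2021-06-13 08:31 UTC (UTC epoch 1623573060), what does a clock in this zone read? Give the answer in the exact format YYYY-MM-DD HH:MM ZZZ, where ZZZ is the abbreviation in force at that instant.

2021-06-13 02:31 JPT

Query: 2021-06-13 08:31 UTC
Rule 1/4 (JPT, -06:00): 2021-04-30 10:26 UTC ≤ query < 2021-10-14 17:28 UTC
8·60 + 31 - 360 = 151 min
151 = 0·1440 + 151; 151 = 2·60 + 31 → 02:31, same day
→ 2021-06-13 02:31 JPT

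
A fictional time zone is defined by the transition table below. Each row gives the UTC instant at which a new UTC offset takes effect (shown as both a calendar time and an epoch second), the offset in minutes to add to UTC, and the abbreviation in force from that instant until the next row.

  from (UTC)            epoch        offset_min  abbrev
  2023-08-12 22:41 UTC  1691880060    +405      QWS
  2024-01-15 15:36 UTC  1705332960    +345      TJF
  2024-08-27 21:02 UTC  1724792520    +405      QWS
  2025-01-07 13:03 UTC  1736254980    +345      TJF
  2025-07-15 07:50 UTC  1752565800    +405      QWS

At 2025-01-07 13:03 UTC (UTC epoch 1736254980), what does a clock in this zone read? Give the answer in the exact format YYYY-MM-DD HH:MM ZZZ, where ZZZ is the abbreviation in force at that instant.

2025-01-07 18:48 TJF

Query: 2025-01-07 13:03 UTC
Rule 4/5 (TJF, +05:45): 2025-01-07 13:03 UTC ≤ query < 2025-07-15 07:50 UTC
13·60 + 3 + 345 = 1128 min
1128 = 0·1440 + 1128; 1128 = 18·60 + 48 → 18:48, same day
→ 2025-01-07 18:48 TJF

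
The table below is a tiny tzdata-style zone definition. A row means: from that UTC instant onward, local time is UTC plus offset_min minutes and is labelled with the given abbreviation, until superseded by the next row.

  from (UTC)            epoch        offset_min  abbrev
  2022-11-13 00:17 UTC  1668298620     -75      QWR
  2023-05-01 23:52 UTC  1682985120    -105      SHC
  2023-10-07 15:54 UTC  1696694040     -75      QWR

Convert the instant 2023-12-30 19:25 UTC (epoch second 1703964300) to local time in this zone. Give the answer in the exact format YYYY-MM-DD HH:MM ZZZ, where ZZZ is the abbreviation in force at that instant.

Query: 2023-12-30 19:25 UTC
Rule 3/3 (QWR, -01:15): 2023-10-07 15:54 UTC ≤ query < +∞
19·60 + 25 - 75 = 1090 min
1090 = 0·1440 + 1090; 1090 = 18·60 + 10 → 18:10, same day
→ 2023-12-30 18:10 QWR

2023-12-30 18:10 QWR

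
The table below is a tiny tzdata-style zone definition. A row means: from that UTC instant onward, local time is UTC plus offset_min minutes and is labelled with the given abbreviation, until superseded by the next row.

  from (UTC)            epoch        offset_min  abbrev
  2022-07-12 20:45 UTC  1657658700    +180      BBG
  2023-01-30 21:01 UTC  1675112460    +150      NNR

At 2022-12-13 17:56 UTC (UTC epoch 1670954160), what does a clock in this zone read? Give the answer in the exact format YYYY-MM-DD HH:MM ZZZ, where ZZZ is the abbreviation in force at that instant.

2022-12-13 20:56 BBG

Query: 2022-12-13 17:56 UTC
Rule 1/2 (BBG, +03:00): 2022-07-12 20:45 UTC ≤ query < 2023-01-30 21:01 UTC
17·60 + 56 + 180 = 1256 min
1256 = 0·1440 + 1256; 1256 = 20·60 + 56 → 20:56, same day
→ 2022-12-13 20:56 BBG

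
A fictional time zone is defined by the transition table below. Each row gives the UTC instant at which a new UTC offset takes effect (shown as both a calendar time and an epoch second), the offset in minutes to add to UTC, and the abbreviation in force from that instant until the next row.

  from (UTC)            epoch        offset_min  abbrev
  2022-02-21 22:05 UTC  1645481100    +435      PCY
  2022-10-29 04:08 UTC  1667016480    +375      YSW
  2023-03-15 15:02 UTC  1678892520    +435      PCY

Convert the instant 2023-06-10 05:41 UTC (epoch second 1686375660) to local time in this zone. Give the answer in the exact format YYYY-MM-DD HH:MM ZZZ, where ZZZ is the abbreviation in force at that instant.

Query: 2023-06-10 05:41 UTC
Rule 3/3 (PCY, +07:15): 2023-03-15 15:02 UTC ≤ query < +∞
5·60 + 41 + 435 = 776 min
776 = 0·1440 + 776; 776 = 12·60 + 56 → 12:56, same day
→ 2023-06-10 12:56 PCY

2023-06-10 12:56 PCY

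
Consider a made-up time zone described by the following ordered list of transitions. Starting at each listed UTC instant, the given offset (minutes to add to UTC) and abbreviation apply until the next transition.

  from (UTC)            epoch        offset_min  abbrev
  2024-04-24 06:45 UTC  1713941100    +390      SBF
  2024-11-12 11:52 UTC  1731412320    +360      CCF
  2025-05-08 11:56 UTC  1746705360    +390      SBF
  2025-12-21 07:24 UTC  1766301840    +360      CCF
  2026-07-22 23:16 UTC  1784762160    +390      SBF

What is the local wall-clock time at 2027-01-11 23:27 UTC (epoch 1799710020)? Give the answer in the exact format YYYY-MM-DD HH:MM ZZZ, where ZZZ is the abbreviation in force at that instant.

2027-01-12 05:57 SBF

Query: 2027-01-11 23:27 UTC
Rule 5/5 (SBF, +06:30): 2026-07-22 23:16 UTC ≤ query < +∞
23·60 + 27 + 390 = 1797 min
1797 = 1·1440 + 357; 357 = 5·60 + 57 → 05:57, 2027-01-11 + 1 day = 2027-01-12
→ 2027-01-12 05:57 SBF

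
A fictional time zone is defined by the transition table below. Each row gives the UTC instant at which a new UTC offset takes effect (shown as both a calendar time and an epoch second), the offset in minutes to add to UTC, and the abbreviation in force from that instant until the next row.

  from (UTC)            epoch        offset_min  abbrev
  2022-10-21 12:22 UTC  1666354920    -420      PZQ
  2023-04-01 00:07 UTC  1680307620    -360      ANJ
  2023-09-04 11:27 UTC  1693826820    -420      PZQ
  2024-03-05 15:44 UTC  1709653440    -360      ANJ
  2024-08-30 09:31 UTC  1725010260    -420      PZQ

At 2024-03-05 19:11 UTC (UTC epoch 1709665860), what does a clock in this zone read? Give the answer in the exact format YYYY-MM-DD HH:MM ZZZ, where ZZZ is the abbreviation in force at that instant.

2024-03-05 13:11 ANJ

Query: 2024-03-05 19:11 UTC
Rule 4/5 (ANJ, -06:00): 2024-03-05 15:44 UTC ≤ query < 2024-08-30 09:31 UTC
19·60 + 11 - 360 = 791 min
791 = 0·1440 + 791; 791 = 13·60 + 11 → 13:11, same day
→ 2024-03-05 13:11 ANJ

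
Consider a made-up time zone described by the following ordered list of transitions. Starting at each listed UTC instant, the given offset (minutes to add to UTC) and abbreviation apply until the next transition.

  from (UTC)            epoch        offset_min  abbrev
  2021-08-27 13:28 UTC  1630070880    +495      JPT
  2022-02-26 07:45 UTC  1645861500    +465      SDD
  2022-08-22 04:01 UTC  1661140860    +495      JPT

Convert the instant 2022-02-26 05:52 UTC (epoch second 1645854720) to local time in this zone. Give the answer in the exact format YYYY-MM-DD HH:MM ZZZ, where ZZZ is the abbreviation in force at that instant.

2022-02-26 14:07 JPT

Query: 2022-02-26 05:52 UTC
Rule 1/3 (JPT, +08:15): 2021-08-27 13:28 UTC ≤ query < 2022-02-26 07:45 UTC
5·60 + 52 + 495 = 847 min
847 = 0·1440 + 847; 847 = 14·60 + 7 → 14:07, same day
→ 2022-02-26 14:07 JPT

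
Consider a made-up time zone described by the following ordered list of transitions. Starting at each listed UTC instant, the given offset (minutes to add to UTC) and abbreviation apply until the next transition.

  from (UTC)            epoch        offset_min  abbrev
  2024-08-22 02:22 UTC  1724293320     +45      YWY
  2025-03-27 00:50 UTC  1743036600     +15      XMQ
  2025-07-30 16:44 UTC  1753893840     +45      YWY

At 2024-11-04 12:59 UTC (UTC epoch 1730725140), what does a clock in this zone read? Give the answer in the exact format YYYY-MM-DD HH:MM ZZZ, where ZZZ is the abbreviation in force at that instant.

2024-11-04 13:44 YWY

Query: 2024-11-04 12:59 UTC
Rule 1/3 (YWY, +00:45): 2024-08-22 02:22 UTC ≤ query < 2025-03-27 00:50 UTC
12·60 + 59 + 45 = 824 min
824 = 0·1440 + 824; 824 = 13·60 + 44 → 13:44, same day
→ 2024-11-04 13:44 YWY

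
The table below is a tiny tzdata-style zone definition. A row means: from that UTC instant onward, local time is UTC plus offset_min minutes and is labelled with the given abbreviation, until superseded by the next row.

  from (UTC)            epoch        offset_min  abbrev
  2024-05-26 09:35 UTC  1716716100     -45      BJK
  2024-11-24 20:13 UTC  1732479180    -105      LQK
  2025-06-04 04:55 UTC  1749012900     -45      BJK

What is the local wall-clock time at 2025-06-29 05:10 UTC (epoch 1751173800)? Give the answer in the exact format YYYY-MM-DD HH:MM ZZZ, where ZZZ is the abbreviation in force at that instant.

2025-06-29 04:25 BJK

Query: 2025-06-29 05:10 UTC
Rule 3/3 (BJK, -00:45): 2025-06-04 04:55 UTC ≤ query < +∞
5·60 + 10 - 45 = 265 min
265 = 0·1440 + 265; 265 = 4·60 + 25 → 04:25, same day
→ 2025-06-29 04:25 BJK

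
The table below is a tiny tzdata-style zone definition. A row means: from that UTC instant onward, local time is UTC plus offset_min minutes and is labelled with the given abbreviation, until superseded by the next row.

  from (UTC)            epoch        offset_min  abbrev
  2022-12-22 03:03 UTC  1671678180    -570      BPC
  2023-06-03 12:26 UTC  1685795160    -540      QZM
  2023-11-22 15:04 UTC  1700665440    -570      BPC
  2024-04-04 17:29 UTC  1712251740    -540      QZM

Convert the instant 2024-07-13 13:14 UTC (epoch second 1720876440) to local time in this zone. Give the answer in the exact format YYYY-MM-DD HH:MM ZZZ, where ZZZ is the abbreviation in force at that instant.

Query: 2024-07-13 13:14 UTC
Rule 4/4 (QZM, -09:00): 2024-04-04 17:29 UTC ≤ query < +∞
13·60 + 14 - 540 = 254 min
254 = 0·1440 + 254; 254 = 4·60 + 14 → 04:14, same day
→ 2024-07-13 04:14 QZM

2024-07-13 04:14 QZM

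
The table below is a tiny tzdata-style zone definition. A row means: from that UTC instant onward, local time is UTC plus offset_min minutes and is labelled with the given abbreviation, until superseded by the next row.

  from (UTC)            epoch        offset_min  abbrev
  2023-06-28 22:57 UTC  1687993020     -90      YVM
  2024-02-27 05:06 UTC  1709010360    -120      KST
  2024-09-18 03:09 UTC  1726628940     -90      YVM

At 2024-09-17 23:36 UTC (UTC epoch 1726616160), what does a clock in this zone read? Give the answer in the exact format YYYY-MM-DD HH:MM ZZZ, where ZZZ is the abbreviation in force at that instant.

Query: 2024-09-17 23:36 UTC
Rule 2/3 (KST, -02:00): 2024-02-27 05:06 UTC ≤ query < 2024-09-18 03:09 UTC
23·60 + 36 - 120 = 1296 min
1296 = 0·1440 + 1296; 1296 = 21·60 + 36 → 21:36, same day
→ 2024-09-17 21:36 KST

2024-09-17 21:36 KST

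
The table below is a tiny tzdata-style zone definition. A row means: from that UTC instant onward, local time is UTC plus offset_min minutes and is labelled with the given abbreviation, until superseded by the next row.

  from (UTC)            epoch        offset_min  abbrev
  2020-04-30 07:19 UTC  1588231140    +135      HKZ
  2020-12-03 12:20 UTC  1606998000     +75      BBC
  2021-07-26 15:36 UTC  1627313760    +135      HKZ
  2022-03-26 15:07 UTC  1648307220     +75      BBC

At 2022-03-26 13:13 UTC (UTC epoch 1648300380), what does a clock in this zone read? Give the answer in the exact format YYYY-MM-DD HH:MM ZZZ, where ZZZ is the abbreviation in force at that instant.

2022-03-26 15:28 HKZ

Query: 2022-03-26 13:13 UTC
Rule 3/4 (HKZ, +02:15): 2021-07-26 15:36 UTC ≤ query < 2022-03-26 15:07 UTC
13·60 + 13 + 135 = 928 min
928 = 0·1440 + 928; 928 = 15·60 + 28 → 15:28, same day
→ 2022-03-26 15:28 HKZ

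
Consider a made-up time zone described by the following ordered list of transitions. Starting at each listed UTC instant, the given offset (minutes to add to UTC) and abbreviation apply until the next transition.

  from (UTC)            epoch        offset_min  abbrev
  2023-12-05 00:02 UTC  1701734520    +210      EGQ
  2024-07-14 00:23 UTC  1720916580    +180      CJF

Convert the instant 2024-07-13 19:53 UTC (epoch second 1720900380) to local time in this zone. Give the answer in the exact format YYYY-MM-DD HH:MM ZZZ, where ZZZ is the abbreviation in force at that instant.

2024-07-13 23:23 EGQ

Query: 2024-07-13 19:53 UTC
Rule 1/2 (EGQ, +03:30): 2023-12-05 00:02 UTC ≤ query < 2024-07-14 00:23 UTC
19·60 + 53 + 210 = 1403 min
1403 = 0·1440 + 1403; 1403 = 23·60 + 23 → 23:23, same day
→ 2024-07-13 23:23 EGQ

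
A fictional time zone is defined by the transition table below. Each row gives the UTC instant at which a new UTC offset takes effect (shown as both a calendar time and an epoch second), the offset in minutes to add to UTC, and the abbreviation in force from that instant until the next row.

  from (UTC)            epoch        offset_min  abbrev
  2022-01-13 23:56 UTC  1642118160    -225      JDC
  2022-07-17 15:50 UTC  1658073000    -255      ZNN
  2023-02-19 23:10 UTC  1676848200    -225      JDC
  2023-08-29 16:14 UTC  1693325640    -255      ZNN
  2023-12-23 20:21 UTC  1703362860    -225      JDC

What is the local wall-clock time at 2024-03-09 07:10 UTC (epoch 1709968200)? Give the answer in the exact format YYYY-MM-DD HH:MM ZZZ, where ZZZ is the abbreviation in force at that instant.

2024-03-09 03:25 JDC

Query: 2024-03-09 07:10 UTC
Rule 5/5 (JDC, -03:45): 2023-12-23 20:21 UTC ≤ query < +∞
7·60 + 10 - 225 = 205 min
205 = 0·1440 + 205; 205 = 3·60 + 25 → 03:25, same day
→ 2024-03-09 03:25 JDC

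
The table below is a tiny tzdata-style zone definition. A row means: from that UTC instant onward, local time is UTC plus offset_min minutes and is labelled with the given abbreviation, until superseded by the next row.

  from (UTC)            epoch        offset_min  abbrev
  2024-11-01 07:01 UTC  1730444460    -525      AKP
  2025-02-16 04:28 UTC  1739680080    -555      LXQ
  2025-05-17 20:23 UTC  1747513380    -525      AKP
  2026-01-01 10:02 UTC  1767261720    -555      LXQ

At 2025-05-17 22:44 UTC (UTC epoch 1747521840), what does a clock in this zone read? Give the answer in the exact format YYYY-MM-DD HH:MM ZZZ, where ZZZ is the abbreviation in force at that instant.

2025-05-17 13:59 AKP

Query: 2025-05-17 22:44 UTC
Rule 3/4 (AKP, -08:45): 2025-05-17 20:23 UTC ≤ query < 2026-01-01 10:02 UTC
22·60 + 44 - 525 = 839 min
839 = 0·1440 + 839; 839 = 13·60 + 59 → 13:59, same day
→ 2025-05-17 13:59 AKP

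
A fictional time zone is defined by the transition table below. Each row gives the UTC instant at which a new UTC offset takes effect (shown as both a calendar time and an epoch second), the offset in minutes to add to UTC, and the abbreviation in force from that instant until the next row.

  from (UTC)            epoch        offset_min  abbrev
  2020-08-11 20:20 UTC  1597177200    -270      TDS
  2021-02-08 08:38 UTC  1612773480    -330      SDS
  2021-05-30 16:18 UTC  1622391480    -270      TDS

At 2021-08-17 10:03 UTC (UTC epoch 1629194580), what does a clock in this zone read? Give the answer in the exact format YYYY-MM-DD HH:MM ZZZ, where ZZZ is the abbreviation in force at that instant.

Query: 2021-08-17 10:03 UTC
Rule 3/3 (TDS, -04:30): 2021-05-30 16:18 UTC ≤ query < +∞
10·60 + 3 - 270 = 333 min
333 = 0·1440 + 333; 333 = 5·60 + 33 → 05:33, same day
→ 2021-08-17 05:33 TDS

2021-08-17 05:33 TDS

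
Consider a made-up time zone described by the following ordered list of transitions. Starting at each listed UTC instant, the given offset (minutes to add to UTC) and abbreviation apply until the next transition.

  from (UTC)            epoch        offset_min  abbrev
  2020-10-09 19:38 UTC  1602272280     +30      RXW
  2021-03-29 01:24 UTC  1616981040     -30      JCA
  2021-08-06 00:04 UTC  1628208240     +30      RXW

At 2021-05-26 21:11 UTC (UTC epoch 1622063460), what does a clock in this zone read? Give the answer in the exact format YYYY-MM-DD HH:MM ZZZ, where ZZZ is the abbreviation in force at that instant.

Query: 2021-05-26 21:11 UTC
Rule 2/3 (JCA, -00:30): 2021-03-29 01:24 UTC ≤ query < 2021-08-06 00:04 UTC
21·60 + 11 - 30 = 1241 min
1241 = 0·1440 + 1241; 1241 = 20·60 + 41 → 20:41, same day
→ 2021-05-26 20:41 JCA

2021-05-26 20:41 JCA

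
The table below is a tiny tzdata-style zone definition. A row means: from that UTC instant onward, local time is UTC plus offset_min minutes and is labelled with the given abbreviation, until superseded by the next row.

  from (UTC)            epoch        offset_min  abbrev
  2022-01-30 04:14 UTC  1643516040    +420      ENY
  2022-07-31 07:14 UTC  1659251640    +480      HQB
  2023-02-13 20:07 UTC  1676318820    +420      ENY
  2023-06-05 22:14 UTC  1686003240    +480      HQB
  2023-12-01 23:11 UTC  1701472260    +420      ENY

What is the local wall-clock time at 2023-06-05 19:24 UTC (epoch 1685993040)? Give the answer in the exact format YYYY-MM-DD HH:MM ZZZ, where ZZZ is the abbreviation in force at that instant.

Query: 2023-06-05 19:24 UTC
Rule 3/5 (ENY, +07:00): 2023-02-13 20:07 UTC ≤ query < 2023-06-05 22:14 UTC
19·60 + 24 + 420 = 1584 min
1584 = 1·1440 + 144; 144 = 2·60 + 24 → 02:24, 2023-06-05 + 1 day = 2023-06-06
→ 2023-06-06 02:24 ENY

2023-06-06 02:24 ENY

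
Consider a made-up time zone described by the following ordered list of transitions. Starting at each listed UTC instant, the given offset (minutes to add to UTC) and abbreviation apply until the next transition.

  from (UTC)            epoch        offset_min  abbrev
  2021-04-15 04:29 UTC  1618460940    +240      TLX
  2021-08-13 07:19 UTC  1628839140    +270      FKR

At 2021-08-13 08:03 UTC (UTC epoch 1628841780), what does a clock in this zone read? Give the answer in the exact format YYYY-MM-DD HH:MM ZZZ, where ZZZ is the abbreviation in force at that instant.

Query: 2021-08-13 08:03 UTC
Rule 2/2 (FKR, +04:30): 2021-08-13 07:19 UTC ≤ query < +∞
8·60 + 3 + 270 = 753 min
753 = 0·1440 + 753; 753 = 12·60 + 33 → 12:33, same day
→ 2021-08-13 12:33 FKR

2021-08-13 12:33 FKR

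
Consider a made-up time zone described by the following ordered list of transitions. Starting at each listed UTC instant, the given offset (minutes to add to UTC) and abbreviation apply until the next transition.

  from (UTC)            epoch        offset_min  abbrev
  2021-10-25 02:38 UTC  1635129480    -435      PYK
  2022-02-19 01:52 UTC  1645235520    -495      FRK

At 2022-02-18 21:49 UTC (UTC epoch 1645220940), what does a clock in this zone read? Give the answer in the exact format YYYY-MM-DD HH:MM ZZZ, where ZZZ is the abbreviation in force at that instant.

Query: 2022-02-18 21:49 UTC
Rule 1/2 (PYK, -07:15): 2021-10-25 02:38 UTC ≤ query < 2022-02-19 01:52 UTC
21·60 + 49 - 435 = 874 min
874 = 0·1440 + 874; 874 = 14·60 + 34 → 14:34, same day
→ 2022-02-18 14:34 PYK

2022-02-18 14:34 PYK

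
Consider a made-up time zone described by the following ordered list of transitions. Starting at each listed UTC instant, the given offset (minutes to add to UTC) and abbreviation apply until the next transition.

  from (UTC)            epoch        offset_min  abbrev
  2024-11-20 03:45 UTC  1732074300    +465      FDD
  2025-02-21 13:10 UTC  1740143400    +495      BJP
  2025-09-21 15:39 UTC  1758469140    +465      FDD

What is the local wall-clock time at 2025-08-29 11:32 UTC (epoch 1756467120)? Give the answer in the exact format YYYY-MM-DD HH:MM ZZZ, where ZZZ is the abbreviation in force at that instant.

2025-08-29 19:47 BJP

Query: 2025-08-29 11:32 UTC
Rule 2/3 (BJP, +08:15): 2025-02-21 13:10 UTC ≤ query < 2025-09-21 15:39 UTC
11·60 + 32 + 495 = 1187 min
1187 = 0·1440 + 1187; 1187 = 19·60 + 47 → 19:47, same day
→ 2025-08-29 19:47 BJP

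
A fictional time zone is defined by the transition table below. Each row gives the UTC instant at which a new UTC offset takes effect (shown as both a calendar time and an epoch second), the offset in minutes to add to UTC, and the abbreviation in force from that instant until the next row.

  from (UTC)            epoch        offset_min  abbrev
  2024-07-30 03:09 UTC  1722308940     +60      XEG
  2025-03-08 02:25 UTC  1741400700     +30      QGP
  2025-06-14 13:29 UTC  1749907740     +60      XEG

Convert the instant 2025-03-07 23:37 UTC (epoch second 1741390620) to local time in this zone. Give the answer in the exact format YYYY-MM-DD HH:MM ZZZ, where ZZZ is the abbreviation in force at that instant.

Query: 2025-03-07 23:37 UTC
Rule 1/3 (XEG, +01:00): 2024-07-30 03:09 UTC ≤ query < 2025-03-08 02:25 UTC
23·60 + 37 + 60 = 1477 min
1477 = 1·1440 + 37; 37 = 0·60 + 37 → 00:37, 2025-03-07 + 1 day = 2025-03-08
→ 2025-03-08 00:37 XEG

2025-03-08 00:37 XEG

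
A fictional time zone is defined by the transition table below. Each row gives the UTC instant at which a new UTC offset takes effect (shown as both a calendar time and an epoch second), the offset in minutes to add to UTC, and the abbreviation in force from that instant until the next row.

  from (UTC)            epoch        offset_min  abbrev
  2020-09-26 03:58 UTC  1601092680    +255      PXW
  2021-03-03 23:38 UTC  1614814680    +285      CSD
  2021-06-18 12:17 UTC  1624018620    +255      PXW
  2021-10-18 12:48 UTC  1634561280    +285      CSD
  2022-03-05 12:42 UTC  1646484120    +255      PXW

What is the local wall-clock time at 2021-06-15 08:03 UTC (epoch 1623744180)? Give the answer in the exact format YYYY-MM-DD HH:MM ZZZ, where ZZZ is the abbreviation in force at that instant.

2021-06-15 12:48 CSD

Query: 2021-06-15 08:03 UTC
Rule 2/5 (CSD, +04:45): 2021-03-03 23:38 UTC ≤ query < 2021-06-18 12:17 UTC
8·60 + 3 + 285 = 768 min
768 = 0·1440 + 768; 768 = 12·60 + 48 → 12:48, same day
→ 2021-06-15 12:48 CSD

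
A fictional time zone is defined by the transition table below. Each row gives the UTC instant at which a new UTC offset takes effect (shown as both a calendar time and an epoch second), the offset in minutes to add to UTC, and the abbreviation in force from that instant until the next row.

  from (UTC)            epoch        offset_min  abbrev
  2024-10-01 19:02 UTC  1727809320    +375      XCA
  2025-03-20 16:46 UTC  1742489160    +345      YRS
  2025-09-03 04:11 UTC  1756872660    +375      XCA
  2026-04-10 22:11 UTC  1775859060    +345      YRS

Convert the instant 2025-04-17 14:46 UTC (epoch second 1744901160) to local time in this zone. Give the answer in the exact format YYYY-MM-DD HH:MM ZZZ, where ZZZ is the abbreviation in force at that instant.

Query: 2025-04-17 14:46 UTC
Rule 2/4 (YRS, +05:45): 2025-03-20 16:46 UTC ≤ query < 2025-09-03 04:11 UTC
14·60 + 46 + 345 = 1231 min
1231 = 0·1440 + 1231; 1231 = 20·60 + 31 → 20:31, same day
→ 2025-04-17 20:31 YRS

2025-04-17 20:31 YRS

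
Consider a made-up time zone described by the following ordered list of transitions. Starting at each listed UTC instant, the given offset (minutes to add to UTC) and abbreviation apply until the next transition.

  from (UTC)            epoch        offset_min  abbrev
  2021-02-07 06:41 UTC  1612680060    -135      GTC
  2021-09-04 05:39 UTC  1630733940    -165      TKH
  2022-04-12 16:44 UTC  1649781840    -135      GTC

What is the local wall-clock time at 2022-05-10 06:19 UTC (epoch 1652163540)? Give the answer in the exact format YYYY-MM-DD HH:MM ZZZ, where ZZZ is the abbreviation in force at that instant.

Query: 2022-05-10 06:19 UTC
Rule 3/3 (GTC, -02:15): 2022-04-12 16:44 UTC ≤ query < +∞
6·60 + 19 - 135 = 244 min
244 = 0·1440 + 244; 244 = 4·60 + 4 → 04:04, same day
→ 2022-05-10 04:04 GTC

2022-05-10 04:04 GTC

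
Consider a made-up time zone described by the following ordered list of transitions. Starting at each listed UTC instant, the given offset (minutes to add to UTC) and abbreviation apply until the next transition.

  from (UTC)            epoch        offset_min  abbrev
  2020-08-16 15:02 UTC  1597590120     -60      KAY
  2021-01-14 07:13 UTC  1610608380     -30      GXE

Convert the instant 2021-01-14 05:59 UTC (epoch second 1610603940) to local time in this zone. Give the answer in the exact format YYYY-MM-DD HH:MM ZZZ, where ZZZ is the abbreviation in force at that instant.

2021-01-14 04:59 KAY

Query: 2021-01-14 05:59 UTC
Rule 1/2 (KAY, -01:00): 2020-08-16 15:02 UTC ≤ query < 2021-01-14 07:13 UTC
5·60 + 59 - 60 = 299 min
299 = 0·1440 + 299; 299 = 4·60 + 59 → 04:59, same day
→ 2021-01-14 04:59 KAY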